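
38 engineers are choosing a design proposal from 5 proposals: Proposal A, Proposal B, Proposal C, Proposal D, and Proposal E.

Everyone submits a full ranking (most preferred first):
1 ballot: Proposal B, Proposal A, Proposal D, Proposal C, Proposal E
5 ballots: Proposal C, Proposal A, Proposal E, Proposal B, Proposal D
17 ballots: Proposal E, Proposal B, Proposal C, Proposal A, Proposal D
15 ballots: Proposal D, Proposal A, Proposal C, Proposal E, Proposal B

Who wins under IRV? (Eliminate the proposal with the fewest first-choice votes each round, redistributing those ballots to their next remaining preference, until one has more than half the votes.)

Proposal E

Round 1: Proposal A 0, Proposal B 1, Proposal C 5, Proposal D 15, Proposal E 17. Proposal A eliminated.
Round 2: Proposal B 1, Proposal C 5, Proposal D 15, Proposal E 17. Proposal B eliminated.
Round 3: Proposal C 5, Proposal D 16, Proposal E 17. Proposal C eliminated.
Round 4: Proposal D 16, Proposal E 22. Proposal E has a majority (≥20).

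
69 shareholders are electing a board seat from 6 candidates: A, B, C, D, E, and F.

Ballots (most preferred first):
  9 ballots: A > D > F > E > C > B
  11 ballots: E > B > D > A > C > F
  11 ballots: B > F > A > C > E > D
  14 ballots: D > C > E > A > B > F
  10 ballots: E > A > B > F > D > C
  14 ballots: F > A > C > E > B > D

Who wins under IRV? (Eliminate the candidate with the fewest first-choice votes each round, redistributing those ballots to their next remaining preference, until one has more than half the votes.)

Round 1: A 9, B 11, C 0, D 14, E 21, F 14. C eliminated.
Round 2: A 9, B 11, D 14, E 21, F 14. A eliminated.
Round 3: B 11, D 23, E 21, F 14. B eliminated.
Round 4: D 23, E 21, F 25. E eliminated.
Round 5: D 34, F 35. F has a majority (≥35).

F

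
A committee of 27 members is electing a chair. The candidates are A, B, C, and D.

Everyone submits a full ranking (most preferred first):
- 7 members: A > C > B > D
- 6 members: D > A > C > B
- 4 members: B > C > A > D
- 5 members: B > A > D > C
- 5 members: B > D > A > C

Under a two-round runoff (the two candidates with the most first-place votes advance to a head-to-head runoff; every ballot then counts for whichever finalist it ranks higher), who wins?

Round 1 first-place votes: A 7, B 14, C 0, D 6. B and A advance.
Runoff: B is ranked above A on 14 ballots, A above B on 13.

B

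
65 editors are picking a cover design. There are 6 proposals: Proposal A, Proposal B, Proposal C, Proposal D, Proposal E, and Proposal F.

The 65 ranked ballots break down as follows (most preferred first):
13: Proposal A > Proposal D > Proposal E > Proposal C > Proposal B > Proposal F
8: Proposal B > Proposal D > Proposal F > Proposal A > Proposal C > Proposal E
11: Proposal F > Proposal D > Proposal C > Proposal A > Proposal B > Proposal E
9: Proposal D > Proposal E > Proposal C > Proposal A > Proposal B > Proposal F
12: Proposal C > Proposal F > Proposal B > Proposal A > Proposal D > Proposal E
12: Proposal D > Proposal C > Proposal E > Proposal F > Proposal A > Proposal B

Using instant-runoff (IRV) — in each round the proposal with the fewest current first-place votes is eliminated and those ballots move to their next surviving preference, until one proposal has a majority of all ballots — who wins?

Round 1: Proposal A 13, Proposal B 8, Proposal C 12, Proposal D 21, Proposal E 0, Proposal F 11. Proposal E eliminated.
Round 2: Proposal A 13, Proposal B 8, Proposal C 12, Proposal D 21, Proposal F 11. Proposal B eliminated.
Round 3: Proposal A 13, Proposal C 12, Proposal D 29, Proposal F 11. Proposal F eliminated.
Round 4: Proposal A 13, Proposal C 12, Proposal D 40. Proposal D has a majority (≥33).

Proposal D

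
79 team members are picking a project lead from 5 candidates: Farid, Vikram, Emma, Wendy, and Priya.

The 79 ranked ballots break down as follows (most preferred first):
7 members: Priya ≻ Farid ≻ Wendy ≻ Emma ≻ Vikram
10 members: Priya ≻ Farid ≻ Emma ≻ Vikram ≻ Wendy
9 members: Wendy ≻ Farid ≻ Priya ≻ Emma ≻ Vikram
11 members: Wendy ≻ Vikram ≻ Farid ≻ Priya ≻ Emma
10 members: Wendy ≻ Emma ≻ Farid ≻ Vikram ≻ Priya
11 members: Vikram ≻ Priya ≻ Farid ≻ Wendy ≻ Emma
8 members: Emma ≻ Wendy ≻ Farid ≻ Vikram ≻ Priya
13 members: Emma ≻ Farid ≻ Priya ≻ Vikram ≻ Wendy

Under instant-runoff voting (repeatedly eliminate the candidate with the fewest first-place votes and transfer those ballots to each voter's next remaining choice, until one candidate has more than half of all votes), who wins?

Round 1: Farid 0, Vikram 11, Emma 21, Wendy 30, Priya 17. Farid eliminated.
Round 2: Vikram 11, Emma 21, Wendy 30, Priya 17. Vikram eliminated.
Round 3: Emma 21, Wendy 30, Priya 28. Emma eliminated.
Round 4: Wendy 38, Priya 41. Priya has a majority (≥40).

Priya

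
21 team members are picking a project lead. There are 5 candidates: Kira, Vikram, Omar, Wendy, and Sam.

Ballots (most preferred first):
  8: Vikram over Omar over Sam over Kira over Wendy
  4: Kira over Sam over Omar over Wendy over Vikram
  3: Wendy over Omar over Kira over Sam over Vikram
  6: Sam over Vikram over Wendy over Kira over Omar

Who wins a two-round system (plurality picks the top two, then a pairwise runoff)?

Sam

Round 1 first-place votes: Kira 4, Vikram 8, Omar 0, Wendy 3, Sam 6. Vikram and Sam advance.
Runoff: Vikram is ranked above Sam on 8 ballots, Sam above Vikram on 13.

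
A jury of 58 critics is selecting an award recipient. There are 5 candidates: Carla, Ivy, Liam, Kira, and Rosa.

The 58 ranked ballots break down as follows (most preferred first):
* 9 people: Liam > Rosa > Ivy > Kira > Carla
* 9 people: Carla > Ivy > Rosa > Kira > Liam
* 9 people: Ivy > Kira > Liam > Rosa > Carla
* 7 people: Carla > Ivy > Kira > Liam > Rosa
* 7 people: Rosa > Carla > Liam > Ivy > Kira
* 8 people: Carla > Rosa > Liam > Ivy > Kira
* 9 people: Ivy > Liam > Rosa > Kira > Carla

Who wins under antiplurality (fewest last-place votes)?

Last-place votes: Carla 27, Ivy 0, Liam 9, Kira 15, Rosa 7.

Ivy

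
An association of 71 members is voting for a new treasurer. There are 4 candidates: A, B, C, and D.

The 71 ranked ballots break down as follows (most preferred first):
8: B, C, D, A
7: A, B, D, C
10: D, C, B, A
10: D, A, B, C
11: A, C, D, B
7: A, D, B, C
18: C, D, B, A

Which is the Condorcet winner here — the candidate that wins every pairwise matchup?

C vs A: 36–35
C vs B: 39–32
C vs D: 37–34
C beats every other candidate.

C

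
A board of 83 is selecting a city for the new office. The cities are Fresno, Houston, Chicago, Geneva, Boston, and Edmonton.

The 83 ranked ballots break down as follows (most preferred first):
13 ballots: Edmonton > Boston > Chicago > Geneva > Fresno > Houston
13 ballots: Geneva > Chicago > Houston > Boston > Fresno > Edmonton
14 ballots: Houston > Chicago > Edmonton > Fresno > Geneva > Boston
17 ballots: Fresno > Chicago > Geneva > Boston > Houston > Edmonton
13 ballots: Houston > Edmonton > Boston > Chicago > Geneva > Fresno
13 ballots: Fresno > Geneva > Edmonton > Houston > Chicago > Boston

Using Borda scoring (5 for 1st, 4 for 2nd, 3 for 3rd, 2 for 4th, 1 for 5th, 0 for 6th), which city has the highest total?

Fresno: 13×1 + 13×1 + 14×2 + 17×5 + 13×0 + 13×5 = 204
Houston: 13×0 + 13×3 + 14×5 + 17×1 + 13×5 + 13×2 = 217
Chicago: 13×3 + 13×4 + 14×4 + 17×4 + 13×2 + 13×1 = 254
Geneva: 13×2 + 13×5 + 14×1 + 17×3 + 13×1 + 13×4 = 221
Boston: 13×4 + 13×2 + 14×0 + 17×2 + 13×3 + 13×0 = 151
Edmonton: 13×5 + 13×0 + 14×3 + 17×0 + 13×4 + 13×3 = 198

Chicago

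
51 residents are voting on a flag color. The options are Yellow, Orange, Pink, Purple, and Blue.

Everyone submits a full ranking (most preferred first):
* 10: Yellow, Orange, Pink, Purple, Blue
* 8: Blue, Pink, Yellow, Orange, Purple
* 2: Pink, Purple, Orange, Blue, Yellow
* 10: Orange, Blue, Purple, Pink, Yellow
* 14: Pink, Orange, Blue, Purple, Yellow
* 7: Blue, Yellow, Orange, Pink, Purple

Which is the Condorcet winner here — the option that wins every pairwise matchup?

Orange

Orange vs Yellow: 26–25
Orange vs Pink: 27–24
Orange vs Purple: 49–2
Orange vs Blue: 36–15
Orange beats every other option.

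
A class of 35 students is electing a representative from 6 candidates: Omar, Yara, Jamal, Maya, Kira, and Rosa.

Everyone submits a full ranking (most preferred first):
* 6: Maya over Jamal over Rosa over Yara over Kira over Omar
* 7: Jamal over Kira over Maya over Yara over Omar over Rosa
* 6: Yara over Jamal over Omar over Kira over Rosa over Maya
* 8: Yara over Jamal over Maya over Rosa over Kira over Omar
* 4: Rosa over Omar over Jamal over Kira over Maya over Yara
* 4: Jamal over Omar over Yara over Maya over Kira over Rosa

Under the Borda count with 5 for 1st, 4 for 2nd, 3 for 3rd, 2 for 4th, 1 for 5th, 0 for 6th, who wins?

Omar: 6×0 + 7×1 + 6×3 + 8×0 + 4×4 + 4×4 = 57
Yara: 6×2 + 7×2 + 6×5 + 8×5 + 4×0 + 4×3 = 108
Jamal: 6×4 + 7×5 + 6×4 + 8×4 + 4×3 + 4×5 = 147
Maya: 6×5 + 7×3 + 6×0 + 8×3 + 4×1 + 4×2 = 87
Kira: 6×1 + 7×4 + 6×2 + 8×1 + 4×2 + 4×1 = 66
Rosa: 6×3 + 7×0 + 6×1 + 8×2 + 4×5 + 4×0 = 60

Jamal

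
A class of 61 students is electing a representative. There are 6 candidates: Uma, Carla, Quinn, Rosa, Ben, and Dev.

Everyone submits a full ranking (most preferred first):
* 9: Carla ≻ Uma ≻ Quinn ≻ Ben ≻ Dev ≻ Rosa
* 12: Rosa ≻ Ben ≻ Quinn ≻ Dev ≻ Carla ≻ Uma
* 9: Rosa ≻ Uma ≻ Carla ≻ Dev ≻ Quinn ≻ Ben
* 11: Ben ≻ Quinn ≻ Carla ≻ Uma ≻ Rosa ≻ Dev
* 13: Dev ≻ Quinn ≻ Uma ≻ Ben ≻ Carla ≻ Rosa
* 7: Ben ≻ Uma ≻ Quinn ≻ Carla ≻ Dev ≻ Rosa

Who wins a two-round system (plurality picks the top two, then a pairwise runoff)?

Round 1 first-place votes: Uma 0, Carla 9, Quinn 0, Rosa 21, Ben 18, Dev 13. Rosa and Ben advance.
Runoff: Rosa is ranked above Ben on 21 ballots, Ben above Rosa on 40.

Ben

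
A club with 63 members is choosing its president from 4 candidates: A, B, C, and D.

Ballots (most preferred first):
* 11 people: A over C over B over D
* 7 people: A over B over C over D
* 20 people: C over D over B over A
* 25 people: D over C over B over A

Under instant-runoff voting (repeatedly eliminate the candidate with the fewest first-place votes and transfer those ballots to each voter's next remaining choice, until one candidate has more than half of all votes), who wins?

C

Round 1: A 18, B 0, C 20, D 25. B eliminated.
Round 2: A 18, C 20, D 25. A eliminated.
Round 3: C 38, D 25. C has a majority (≥32).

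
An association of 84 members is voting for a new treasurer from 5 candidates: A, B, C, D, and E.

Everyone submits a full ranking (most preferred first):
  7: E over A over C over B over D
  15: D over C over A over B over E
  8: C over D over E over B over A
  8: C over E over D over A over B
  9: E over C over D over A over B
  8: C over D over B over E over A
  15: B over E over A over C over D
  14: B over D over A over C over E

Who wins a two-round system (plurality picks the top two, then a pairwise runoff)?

C

Round 1 first-place votes: A 0, B 29, C 24, D 15, E 16. B and C advance.
Runoff: B is ranked above C on 29 ballots, C above B on 55.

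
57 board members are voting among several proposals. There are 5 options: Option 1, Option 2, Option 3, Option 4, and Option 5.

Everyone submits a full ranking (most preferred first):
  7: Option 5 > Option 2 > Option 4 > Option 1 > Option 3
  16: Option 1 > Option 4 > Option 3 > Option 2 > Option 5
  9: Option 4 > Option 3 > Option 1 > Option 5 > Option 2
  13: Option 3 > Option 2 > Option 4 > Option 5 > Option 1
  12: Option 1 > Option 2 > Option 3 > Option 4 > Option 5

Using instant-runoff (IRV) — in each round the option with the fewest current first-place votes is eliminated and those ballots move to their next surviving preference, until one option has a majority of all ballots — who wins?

Option 4

Round 1: Option 1 28, Option 2 0, Option 3 13, Option 4 9, Option 5 7. Option 2 eliminated.
Round 2: Option 1 28, Option 3 13, Option 4 9, Option 5 7. Option 5 eliminated.
Round 3: Option 1 28, Option 3 13, Option 4 16. Option 3 eliminated.
Round 4: Option 1 28, Option 4 29. Option 4 has a majority (≥29).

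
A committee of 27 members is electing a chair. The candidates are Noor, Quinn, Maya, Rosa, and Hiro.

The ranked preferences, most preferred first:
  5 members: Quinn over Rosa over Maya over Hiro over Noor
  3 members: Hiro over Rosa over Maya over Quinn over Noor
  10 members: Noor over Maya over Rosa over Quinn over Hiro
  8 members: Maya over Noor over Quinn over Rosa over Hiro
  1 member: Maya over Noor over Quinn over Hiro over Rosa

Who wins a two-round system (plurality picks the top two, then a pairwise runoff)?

Round 1 first-place votes: Noor 10, Quinn 5, Maya 9, Rosa 0, Hiro 3. Noor and Maya advance.
Runoff: Noor is ranked above Maya on 10 ballots, Maya above Noor on 17.

Maya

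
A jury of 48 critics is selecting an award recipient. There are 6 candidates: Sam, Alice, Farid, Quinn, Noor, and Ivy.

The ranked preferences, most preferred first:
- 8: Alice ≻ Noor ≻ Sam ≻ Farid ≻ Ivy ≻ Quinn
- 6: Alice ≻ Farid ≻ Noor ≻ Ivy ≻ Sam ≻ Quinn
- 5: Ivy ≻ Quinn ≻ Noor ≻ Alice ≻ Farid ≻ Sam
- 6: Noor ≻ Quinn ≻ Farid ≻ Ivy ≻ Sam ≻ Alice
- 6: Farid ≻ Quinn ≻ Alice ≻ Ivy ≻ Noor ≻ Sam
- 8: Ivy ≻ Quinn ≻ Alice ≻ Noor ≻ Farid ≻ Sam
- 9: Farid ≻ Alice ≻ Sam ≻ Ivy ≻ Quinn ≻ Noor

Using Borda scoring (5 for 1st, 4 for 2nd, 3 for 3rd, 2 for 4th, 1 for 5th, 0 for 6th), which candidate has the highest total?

Alice

Sam: 8×3 + 6×1 + 5×0 + 6×1 + 6×0 + 8×0 + 9×3 = 63
Alice: 8×5 + 6×5 + 5×2 + 6×0 + 6×3 + 8×3 + 9×4 = 158
Farid: 8×2 + 6×4 + 5×1 + 6×3 + 6×5 + 8×1 + 9×5 = 146
Quinn: 8×0 + 6×0 + 5×4 + 6×4 + 6×4 + 8×4 + 9×1 = 109
Noor: 8×4 + 6×3 + 5×3 + 6×5 + 6×1 + 8×2 + 9×0 = 117
Ivy: 8×1 + 6×2 + 5×5 + 6×2 + 6×2 + 8×5 + 9×2 = 127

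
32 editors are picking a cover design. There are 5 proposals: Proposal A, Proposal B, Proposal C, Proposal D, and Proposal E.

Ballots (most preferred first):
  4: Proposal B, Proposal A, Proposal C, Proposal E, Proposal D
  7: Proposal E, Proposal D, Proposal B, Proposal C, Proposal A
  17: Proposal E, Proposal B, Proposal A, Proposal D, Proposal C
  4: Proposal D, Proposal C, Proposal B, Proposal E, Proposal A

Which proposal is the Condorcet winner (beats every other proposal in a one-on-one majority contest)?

Proposal E vs Proposal A: 28–4
Proposal E vs Proposal B: 24–8
Proposal E vs Proposal C: 24–8
Proposal E vs Proposal D: 28–4
Proposal E beats every other proposal.

Proposal E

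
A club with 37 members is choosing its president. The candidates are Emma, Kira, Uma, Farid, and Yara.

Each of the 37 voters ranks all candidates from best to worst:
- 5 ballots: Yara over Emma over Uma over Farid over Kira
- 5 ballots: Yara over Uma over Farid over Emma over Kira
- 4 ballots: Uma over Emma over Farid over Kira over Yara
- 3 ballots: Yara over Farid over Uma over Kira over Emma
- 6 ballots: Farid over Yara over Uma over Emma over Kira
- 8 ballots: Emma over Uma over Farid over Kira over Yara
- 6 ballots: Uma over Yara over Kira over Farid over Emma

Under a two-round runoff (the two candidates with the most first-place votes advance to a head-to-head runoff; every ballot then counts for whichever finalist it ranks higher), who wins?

Round 1 first-place votes: Emma 8, Kira 0, Uma 10, Farid 6, Yara 13. Yara and Uma advance.
Runoff: Yara is ranked above Uma on 19 ballots, Uma above Yara on 18.

Yara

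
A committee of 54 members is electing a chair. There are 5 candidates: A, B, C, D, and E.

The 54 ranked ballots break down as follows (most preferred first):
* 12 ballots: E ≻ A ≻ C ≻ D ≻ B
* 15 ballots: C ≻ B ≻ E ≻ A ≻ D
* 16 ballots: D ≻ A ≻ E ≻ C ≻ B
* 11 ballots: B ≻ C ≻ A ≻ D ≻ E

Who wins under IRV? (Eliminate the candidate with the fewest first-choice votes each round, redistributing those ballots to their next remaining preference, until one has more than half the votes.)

Round 1: A 0, B 11, C 15, D 16, E 12. A eliminated.
Round 2: B 11, C 15, D 16, E 12. B eliminated.
Round 3: C 26, D 16, E 12. E eliminated.
Round 4: C 38, D 16. C has a majority (≥28).

C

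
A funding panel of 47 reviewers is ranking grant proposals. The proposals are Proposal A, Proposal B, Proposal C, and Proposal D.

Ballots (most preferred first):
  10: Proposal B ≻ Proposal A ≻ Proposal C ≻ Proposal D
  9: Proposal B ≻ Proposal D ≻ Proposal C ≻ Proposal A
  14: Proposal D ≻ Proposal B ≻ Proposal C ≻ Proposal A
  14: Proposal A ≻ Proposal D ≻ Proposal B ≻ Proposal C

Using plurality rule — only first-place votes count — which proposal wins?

Proposal B

First-place votes: Proposal A 14, Proposal B 19, Proposal C 0, Proposal D 14.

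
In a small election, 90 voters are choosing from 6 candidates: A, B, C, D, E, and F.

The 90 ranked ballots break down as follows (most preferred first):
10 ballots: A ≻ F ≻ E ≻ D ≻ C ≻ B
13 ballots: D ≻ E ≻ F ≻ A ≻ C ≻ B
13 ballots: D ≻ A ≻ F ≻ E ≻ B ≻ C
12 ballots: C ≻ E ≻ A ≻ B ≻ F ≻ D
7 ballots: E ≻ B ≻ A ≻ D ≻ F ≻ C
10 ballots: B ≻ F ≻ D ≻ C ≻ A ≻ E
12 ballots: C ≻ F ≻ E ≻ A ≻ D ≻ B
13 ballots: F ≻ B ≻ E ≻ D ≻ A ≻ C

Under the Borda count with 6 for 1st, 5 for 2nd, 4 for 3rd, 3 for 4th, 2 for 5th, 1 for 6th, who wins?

A: 10×6 + 13×3 + 13×5 + 12×4 + 7×4 + 10×2 + 12×3 + 13×2 = 322
B: 10×1 + 13×1 + 13×2 + 12×3 + 7×5 + 10×6 + 12×1 + 13×5 = 257
C: 10×2 + 13×2 + 13×1 + 12×6 + 7×1 + 10×3 + 12×6 + 13×1 = 253
D: 10×3 + 13×6 + 13×6 + 12×1 + 7×3 + 10×4 + 12×2 + 13×3 = 322
E: 10×4 + 13×5 + 13×3 + 12×5 + 7×6 + 10×1 + 12×4 + 13×4 = 356
F: 10×5 + 13×4 + 13×4 + 12×2 + 7×2 + 10×5 + 12×5 + 13×6 = 380

F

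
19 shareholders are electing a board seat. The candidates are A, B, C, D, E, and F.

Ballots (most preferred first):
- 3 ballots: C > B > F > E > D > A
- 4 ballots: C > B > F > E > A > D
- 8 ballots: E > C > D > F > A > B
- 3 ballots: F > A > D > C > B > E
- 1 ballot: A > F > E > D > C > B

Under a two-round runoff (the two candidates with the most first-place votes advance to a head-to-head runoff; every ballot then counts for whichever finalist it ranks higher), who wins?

Round 1 first-place votes: A 1, B 0, C 7, D 0, E 8, F 3. E and C advance.
Runoff: E is ranked above C on 9 ballots, C above E on 10.

C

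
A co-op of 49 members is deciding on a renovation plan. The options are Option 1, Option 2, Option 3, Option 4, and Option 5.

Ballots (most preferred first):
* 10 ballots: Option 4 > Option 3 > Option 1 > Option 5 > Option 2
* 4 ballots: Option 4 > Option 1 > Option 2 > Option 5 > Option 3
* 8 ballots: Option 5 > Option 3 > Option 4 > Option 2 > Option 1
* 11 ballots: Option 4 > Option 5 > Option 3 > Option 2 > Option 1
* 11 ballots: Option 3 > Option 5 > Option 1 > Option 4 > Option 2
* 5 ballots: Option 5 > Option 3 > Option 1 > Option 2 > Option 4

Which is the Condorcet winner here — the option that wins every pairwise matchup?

Option 4

Option 4 vs Option 1: 33–16
Option 4 vs Option 2: 44–5
Option 4 vs Option 3: 25–24
Option 4 vs Option 5: 25–24
Option 4 beats every other option.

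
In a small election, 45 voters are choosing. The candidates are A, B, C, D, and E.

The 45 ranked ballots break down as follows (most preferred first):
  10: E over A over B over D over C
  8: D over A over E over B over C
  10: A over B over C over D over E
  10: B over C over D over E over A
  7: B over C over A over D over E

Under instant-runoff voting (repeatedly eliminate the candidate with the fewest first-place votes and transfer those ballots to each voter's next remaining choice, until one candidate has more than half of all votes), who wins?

Round 1: A 10, B 17, C 0, D 8, E 10. C eliminated.
Round 2: A 10, B 17, D 8, E 10. D eliminated.
Round 3: A 18, B 17, E 10. E eliminated.
Round 4: A 28, B 17. A has a majority (≥23).

A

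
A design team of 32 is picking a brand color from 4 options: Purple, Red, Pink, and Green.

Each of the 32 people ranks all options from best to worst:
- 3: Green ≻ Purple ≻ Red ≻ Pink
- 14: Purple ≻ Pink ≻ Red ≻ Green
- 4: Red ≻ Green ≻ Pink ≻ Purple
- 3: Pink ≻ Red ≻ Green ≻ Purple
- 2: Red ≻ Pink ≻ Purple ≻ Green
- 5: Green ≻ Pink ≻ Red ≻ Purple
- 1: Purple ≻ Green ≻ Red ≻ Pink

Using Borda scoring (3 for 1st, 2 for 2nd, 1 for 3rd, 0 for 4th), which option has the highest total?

Pink

Purple: 3×2 + 14×3 + 4×0 + 3×0 + 2×1 + 5×0 + 1×3 = 53
Red: 3×1 + 14×1 + 4×3 + 3×2 + 2×3 + 5×1 + 1×1 = 47
Pink: 3×0 + 14×2 + 4×1 + 3×3 + 2×2 + 5×2 + 1×0 = 55
Green: 3×3 + 14×0 + 4×2 + 3×1 + 2×0 + 5×3 + 1×2 = 37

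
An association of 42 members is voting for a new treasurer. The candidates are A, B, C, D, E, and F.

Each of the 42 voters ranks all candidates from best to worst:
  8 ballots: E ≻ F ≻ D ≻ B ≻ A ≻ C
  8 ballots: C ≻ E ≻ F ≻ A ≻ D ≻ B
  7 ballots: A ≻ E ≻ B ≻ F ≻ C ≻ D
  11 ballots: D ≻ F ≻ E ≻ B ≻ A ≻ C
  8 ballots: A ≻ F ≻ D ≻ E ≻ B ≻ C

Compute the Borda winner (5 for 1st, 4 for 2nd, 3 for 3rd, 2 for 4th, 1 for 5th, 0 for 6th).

A: 8×1 + 8×2 + 7×5 + 11×1 + 8×5 = 110
B: 8×2 + 8×0 + 7×3 + 11×2 + 8×1 = 67
C: 8×0 + 8×5 + 7×1 + 11×0 + 8×0 = 47
D: 8×3 + 8×1 + 7×0 + 11×5 + 8×3 = 111
E: 8×5 + 8×4 + 7×4 + 11×3 + 8×2 = 149
F: 8×4 + 8×3 + 7×2 + 11×4 + 8×4 = 146

E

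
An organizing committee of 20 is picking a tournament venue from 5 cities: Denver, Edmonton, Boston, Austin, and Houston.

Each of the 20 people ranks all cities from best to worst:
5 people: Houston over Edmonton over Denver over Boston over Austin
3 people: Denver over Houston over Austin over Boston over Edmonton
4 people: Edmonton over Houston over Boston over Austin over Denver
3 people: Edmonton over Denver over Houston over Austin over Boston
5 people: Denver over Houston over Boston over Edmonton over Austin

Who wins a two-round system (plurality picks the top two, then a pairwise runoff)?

Edmonton

Round 1 first-place votes: Denver 8, Edmonton 7, Boston 0, Austin 0, Houston 5. Denver and Edmonton advance.
Runoff: Denver is ranked above Edmonton on 8 ballots, Edmonton above Denver on 12.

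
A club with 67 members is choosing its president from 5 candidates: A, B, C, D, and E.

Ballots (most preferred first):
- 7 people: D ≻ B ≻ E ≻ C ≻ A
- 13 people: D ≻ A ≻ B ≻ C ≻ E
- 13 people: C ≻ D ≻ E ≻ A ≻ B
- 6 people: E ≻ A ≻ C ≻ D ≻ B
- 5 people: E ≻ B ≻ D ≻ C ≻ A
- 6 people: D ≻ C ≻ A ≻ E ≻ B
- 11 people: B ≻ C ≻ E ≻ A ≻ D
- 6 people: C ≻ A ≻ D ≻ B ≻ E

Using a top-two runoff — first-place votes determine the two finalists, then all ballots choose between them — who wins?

C

Round 1 first-place votes: A 0, B 11, C 19, D 26, E 11. D and C advance.
Runoff: D is ranked above C on 31 ballots, C above D on 36.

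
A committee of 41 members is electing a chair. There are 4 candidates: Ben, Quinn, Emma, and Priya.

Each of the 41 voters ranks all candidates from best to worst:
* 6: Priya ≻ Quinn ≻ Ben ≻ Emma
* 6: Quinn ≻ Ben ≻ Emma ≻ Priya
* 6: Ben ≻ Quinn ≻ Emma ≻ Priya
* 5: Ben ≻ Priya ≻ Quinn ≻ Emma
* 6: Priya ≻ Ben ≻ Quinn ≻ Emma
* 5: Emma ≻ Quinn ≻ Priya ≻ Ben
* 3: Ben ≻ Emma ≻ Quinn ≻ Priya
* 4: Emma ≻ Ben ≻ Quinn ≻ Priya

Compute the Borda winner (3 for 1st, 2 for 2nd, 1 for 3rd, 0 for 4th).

Ben: 6×1 + 6×2 + 6×3 + 5×3 + 6×2 + 5×0 + 3×3 + 4×2 = 80
Quinn: 6×2 + 6×3 + 6×2 + 5×1 + 6×1 + 5×2 + 3×1 + 4×1 = 70
Emma: 6×0 + 6×1 + 6×1 + 5×0 + 6×0 + 5×3 + 3×2 + 4×3 = 45
Priya: 6×3 + 6×0 + 6×0 + 5×2 + 6×3 + 5×1 + 3×0 + 4×0 = 51

Ben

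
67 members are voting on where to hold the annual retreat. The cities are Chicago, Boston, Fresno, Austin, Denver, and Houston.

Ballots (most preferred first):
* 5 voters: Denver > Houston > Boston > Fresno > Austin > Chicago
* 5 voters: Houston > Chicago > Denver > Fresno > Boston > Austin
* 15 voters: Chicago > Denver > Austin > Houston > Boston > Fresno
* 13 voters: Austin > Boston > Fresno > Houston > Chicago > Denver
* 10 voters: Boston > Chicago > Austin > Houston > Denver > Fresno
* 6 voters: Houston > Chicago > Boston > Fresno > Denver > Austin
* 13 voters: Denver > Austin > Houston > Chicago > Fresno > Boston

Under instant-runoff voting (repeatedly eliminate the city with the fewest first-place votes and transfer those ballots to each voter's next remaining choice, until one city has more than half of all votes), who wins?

Chicago

Round 1: Chicago 15, Boston 10, Fresno 0, Austin 13, Denver 18, Houston 11. Fresno eliminated.
Round 2: Chicago 15, Boston 10, Austin 13, Denver 18, Houston 11. Boston eliminated.
Round 3: Chicago 25, Austin 13, Denver 18, Houston 11. Houston eliminated.
Round 4: Chicago 36, Austin 13, Denver 18. Chicago has a majority (≥34).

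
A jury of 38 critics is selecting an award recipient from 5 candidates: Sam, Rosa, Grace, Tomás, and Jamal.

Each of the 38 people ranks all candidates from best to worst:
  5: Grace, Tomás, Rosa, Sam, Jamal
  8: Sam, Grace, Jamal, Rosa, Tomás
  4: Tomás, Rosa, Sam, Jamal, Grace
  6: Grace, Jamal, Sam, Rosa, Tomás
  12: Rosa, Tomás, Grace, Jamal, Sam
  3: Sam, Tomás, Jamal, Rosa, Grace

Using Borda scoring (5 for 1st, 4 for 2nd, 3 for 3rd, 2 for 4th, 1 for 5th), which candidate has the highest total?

Sam: 5×2 + 8×5 + 4×3 + 6×3 + 12×1 + 3×5 = 107
Rosa: 5×3 + 8×2 + 4×4 + 6×2 + 12×5 + 3×2 = 125
Grace: 5×5 + 8×4 + 4×1 + 6×5 + 12×3 + 3×1 = 130
Tomás: 5×4 + 8×1 + 4×5 + 6×1 + 12×4 + 3×4 = 114
Jamal: 5×1 + 8×3 + 4×2 + 6×4 + 12×2 + 3×3 = 94

Grace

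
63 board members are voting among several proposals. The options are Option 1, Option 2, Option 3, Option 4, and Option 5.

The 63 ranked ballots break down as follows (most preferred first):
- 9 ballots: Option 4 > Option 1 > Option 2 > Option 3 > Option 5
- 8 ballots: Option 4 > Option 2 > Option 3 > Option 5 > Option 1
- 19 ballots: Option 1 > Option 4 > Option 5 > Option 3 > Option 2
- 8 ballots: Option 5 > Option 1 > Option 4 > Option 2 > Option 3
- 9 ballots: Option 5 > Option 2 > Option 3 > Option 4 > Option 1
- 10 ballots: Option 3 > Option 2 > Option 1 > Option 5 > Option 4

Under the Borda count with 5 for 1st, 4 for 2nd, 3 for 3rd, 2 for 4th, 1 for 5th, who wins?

Option 1: 9×4 + 8×1 + 19×5 + 8×4 + 9×1 + 10×3 = 210
Option 2: 9×3 + 8×4 + 19×1 + 8×2 + 9×4 + 10×4 = 170
Option 3: 9×2 + 8×3 + 19×2 + 8×1 + 9×3 + 10×5 = 165
Option 4: 9×5 + 8×5 + 19×4 + 8×3 + 9×2 + 10×1 = 213
Option 5: 9×1 + 8×2 + 19×3 + 8×5 + 9×5 + 10×2 = 187

Option 4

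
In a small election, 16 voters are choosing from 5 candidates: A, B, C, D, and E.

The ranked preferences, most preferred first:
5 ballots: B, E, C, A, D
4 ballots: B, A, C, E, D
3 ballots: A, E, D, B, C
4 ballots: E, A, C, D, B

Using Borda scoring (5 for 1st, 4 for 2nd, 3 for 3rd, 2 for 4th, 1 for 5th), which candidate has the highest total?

A: 5×2 + 4×4 + 3×5 + 4×4 = 57
B: 5×5 + 4×5 + 3×2 + 4×1 = 55
C: 5×3 + 4×3 + 3×1 + 4×3 = 42
D: 5×1 + 4×1 + 3×3 + 4×2 = 26
E: 5×4 + 4×2 + 3×4 + 4×5 = 60

E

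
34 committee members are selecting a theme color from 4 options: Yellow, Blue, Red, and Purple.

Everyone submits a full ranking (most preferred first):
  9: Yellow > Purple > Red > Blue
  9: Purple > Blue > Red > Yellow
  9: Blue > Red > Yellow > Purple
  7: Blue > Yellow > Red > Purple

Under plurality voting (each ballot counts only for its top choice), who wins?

First-place votes: Yellow 9, Blue 16, Red 0, Purple 9.

Blue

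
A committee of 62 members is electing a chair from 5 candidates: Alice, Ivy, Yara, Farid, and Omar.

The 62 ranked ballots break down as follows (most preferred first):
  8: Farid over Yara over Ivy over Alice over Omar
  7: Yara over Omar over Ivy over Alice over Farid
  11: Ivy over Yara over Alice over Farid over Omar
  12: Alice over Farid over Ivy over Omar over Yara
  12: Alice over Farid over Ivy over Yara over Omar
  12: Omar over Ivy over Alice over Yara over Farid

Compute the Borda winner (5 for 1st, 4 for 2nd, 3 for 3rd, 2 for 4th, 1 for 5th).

Ivy

Alice: 8×2 + 7×2 + 11×3 + 12×5 + 12×5 + 12×3 = 219
Ivy: 8×3 + 7×3 + 11×5 + 12×3 + 12×3 + 12×4 = 220
Yara: 8×4 + 7×5 + 11×4 + 12×1 + 12×2 + 12×2 = 171
Farid: 8×5 + 7×1 + 11×2 + 12×4 + 12×4 + 12×1 = 177
Omar: 8×1 + 7×4 + 11×1 + 12×2 + 12×1 + 12×5 = 143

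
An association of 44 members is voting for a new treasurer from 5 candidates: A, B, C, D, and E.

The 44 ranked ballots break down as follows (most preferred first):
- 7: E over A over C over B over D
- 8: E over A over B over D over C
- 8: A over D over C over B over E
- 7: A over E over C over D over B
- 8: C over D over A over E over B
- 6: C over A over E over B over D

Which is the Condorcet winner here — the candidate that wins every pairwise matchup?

A vs B: 44–0
A vs C: 30–14
A vs D: 36–8
A vs E: 29–15
A beats every other candidate.

A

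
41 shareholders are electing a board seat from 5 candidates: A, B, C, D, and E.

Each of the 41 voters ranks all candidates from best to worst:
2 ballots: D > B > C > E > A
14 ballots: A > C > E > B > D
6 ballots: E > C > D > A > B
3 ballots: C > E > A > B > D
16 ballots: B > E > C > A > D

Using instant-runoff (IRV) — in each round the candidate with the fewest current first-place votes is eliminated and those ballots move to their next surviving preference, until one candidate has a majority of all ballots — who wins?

Round 1: A 14, B 16, C 3, D 2, E 6. D eliminated.
Round 2: A 14, B 18, C 3, E 6. C eliminated.
Round 3: A 14, B 18, E 9. E eliminated.
Round 4: A 23, B 18. A has a majority (≥21).

A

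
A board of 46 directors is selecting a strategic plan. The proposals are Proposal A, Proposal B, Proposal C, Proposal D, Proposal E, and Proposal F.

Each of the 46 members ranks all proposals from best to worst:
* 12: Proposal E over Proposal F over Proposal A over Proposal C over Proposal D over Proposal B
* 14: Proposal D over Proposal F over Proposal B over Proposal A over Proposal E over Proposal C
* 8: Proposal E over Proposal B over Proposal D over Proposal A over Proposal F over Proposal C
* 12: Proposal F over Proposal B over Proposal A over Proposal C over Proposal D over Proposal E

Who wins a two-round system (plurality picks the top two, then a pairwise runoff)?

Proposal D

Round 1 first-place votes: Proposal A 0, Proposal B 0, Proposal C 0, Proposal D 14, Proposal E 20, Proposal F 12. Proposal E and Proposal D advance.
Runoff: Proposal E is ranked above Proposal D on 20 ballots, Proposal D above Proposal E on 26.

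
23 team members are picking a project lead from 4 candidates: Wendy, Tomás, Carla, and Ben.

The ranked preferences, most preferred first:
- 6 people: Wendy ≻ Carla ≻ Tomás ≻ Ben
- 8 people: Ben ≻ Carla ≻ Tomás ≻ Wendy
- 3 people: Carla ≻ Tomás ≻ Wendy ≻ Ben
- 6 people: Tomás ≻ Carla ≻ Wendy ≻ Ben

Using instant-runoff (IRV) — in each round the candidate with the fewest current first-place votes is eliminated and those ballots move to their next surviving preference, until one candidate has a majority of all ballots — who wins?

Round 1: Wendy 6, Tomás 6, Carla 3, Ben 8. Carla eliminated.
Round 2: Wendy 6, Tomás 9, Ben 8. Wendy eliminated.
Round 3: Tomás 15, Ben 8. Tomás has a majority (≥12).

Tomás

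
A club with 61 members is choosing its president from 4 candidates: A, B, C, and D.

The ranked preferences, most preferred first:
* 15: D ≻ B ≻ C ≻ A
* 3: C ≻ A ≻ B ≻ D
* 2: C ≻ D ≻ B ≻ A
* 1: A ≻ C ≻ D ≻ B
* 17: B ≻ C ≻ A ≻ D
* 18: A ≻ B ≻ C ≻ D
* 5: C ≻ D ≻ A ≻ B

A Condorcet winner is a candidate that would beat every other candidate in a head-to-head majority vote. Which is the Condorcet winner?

B vs A: 34–27
B vs C: 50–11
B vs D: 38–23
B beats every other candidate.

B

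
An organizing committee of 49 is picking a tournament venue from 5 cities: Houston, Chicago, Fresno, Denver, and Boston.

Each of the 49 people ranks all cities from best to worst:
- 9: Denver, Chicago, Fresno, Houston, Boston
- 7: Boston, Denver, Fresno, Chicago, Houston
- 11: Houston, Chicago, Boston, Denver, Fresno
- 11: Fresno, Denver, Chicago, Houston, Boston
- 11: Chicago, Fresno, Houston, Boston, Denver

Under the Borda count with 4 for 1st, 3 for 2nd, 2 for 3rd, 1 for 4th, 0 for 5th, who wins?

Chicago

Houston: 9×1 + 7×0 + 11×4 + 11×1 + 11×2 = 86
Chicago: 9×3 + 7×1 + 11×3 + 11×2 + 11×4 = 133
Fresno: 9×2 + 7×2 + 11×0 + 11×4 + 11×3 = 109
Denver: 9×4 + 7×3 + 11×1 + 11×3 + 11×0 = 101
Boston: 9×0 + 7×4 + 11×2 + 11×0 + 11×1 = 61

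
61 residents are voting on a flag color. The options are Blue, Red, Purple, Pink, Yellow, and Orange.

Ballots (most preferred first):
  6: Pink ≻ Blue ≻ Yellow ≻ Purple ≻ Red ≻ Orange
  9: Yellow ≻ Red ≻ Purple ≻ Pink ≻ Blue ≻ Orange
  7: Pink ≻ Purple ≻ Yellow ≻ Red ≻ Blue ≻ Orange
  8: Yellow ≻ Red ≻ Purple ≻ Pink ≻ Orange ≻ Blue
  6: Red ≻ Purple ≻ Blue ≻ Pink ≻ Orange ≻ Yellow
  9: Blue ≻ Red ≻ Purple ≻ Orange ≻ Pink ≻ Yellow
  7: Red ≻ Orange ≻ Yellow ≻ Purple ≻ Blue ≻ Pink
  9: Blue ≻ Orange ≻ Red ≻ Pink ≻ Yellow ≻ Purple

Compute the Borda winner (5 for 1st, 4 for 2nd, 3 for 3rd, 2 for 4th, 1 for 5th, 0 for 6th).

Red

Blue: 6×4 + 9×1 + 7×1 + 8×0 + 6×3 + 9×5 + 7×1 + 9×5 = 155
Red: 6×1 + 9×4 + 7×2 + 8×4 + 6×5 + 9×4 + 7×5 + 9×3 = 216
Purple: 6×2 + 9×3 + 7×4 + 8×3 + 6×4 + 9×3 + 7×2 + 9×0 = 156
Pink: 6×5 + 9×2 + 7×5 + 8×2 + 6×2 + 9×1 + 7×0 + 9×2 = 138
Yellow: 6×3 + 9×5 + 7×3 + 8×5 + 6×0 + 9×0 + 7×3 + 9×1 = 154
Orange: 6×0 + 9×0 + 7×0 + 8×1 + 6×1 + 9×2 + 7×4 + 9×4 = 96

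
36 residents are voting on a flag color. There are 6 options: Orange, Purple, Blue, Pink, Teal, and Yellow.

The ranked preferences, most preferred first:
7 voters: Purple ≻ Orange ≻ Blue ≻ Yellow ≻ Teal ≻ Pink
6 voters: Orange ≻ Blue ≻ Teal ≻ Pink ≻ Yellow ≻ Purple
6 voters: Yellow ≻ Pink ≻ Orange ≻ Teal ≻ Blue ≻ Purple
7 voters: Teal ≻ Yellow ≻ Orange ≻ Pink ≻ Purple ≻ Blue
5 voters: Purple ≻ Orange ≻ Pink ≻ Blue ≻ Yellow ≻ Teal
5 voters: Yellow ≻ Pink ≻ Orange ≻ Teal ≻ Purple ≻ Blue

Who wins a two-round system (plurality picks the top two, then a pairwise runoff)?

Yellow

Round 1 first-place votes: Orange 6, Purple 12, Blue 0, Pink 0, Teal 7, Yellow 11. Purple and Yellow advance.
Runoff: Purple is ranked above Yellow on 12 ballots, Yellow above Purple on 24.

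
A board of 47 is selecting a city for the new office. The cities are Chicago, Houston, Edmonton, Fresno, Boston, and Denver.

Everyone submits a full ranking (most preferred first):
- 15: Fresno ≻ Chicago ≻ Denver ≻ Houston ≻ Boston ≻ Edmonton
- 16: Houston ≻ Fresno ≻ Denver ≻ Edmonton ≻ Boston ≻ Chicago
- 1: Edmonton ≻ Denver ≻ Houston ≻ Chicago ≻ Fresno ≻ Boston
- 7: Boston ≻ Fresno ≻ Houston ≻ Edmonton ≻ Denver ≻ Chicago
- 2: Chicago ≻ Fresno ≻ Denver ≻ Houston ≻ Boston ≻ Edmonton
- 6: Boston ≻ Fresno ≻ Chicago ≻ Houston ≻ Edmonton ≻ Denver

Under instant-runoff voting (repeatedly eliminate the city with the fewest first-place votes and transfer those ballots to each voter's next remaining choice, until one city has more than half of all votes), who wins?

Fresno

Round 1: Chicago 2, Houston 16, Edmonton 1, Fresno 15, Boston 13, Denver 0. Denver eliminated.
Round 2: Chicago 2, Houston 16, Edmonton 1, Fresno 15, Boston 13. Edmonton eliminated.
Round 3: Chicago 2, Houston 17, Fresno 15, Boston 13. Chicago eliminated.
Round 4: Houston 17, Fresno 17, Boston 13. Boston eliminated.
Round 5: Houston 17, Fresno 30. Fresno has a majority (≥24).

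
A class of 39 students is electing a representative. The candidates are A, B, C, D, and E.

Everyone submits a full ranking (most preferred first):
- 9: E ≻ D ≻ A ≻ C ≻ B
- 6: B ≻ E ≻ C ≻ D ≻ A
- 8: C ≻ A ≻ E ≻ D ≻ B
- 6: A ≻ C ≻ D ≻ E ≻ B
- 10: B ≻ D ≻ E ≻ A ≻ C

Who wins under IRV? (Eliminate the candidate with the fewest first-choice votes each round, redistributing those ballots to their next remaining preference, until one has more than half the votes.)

C

Round 1: A 6, B 16, C 8, D 0, E 9. D eliminated.
Round 2: A 6, B 16, C 8, E 9. A eliminated.
Round 3: B 16, C 14, E 9. E eliminated.
Round 4: B 16, C 23. C has a majority (≥20).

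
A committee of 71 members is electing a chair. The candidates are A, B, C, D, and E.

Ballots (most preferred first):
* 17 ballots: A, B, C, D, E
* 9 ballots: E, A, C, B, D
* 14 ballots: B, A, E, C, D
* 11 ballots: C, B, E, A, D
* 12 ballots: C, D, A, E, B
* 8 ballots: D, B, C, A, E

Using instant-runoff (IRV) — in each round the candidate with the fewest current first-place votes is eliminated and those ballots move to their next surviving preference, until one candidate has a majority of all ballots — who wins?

A

Round 1: A 17, B 14, C 23, D 8, E 9. D eliminated.
Round 2: A 17, B 22, C 23, E 9. E eliminated.
Round 3: A 26, B 22, C 23. B eliminated.
Round 4: A 40, C 31. A has a majority (≥36).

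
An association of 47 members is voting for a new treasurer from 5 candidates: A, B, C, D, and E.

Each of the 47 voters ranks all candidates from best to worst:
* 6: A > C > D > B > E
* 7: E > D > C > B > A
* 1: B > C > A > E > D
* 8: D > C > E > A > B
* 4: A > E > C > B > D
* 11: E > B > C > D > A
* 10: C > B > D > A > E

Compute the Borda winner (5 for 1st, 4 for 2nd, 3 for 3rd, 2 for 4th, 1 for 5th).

C

A: 6×5 + 7×1 + 1×3 + 8×2 + 4×5 + 11×1 + 10×2 = 107
B: 6×2 + 7×2 + 1×5 + 8×1 + 4×2 + 11×4 + 10×4 = 131
C: 6×4 + 7×3 + 1×4 + 8×4 + 4×3 + 11×3 + 10×5 = 176
D: 6×3 + 7×4 + 1×1 + 8×5 + 4×1 + 11×2 + 10×3 = 143
E: 6×1 + 7×5 + 1×2 + 8×3 + 4×4 + 11×5 + 10×1 = 148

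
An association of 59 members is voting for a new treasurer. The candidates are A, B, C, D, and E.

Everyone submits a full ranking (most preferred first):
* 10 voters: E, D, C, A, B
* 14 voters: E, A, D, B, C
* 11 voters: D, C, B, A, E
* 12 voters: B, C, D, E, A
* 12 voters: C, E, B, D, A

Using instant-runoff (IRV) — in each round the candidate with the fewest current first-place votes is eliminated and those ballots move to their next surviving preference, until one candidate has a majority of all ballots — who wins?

Round 1: A 0, B 12, C 12, D 11, E 24. A eliminated.
Round 2: B 12, C 12, D 11, E 24. D eliminated.
Round 3: B 12, C 23, E 24. B eliminated.
Round 4: C 35, E 24. C has a majority (≥30).

C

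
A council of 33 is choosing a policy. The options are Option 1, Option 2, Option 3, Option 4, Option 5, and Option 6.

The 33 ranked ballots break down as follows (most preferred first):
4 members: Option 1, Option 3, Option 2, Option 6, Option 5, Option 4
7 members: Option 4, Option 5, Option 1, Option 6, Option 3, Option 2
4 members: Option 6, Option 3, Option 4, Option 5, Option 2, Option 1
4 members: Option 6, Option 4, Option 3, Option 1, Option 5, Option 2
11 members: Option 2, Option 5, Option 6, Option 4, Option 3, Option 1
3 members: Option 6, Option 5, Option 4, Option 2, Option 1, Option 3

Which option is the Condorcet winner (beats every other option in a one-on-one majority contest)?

Option 5

Option 5 vs Option 1: 25–8
Option 5 vs Option 2: 18–15
Option 5 vs Option 3: 21–12
Option 5 vs Option 4: 18–15
Option 5 vs Option 6: 18–15
Option 5 beats every other option.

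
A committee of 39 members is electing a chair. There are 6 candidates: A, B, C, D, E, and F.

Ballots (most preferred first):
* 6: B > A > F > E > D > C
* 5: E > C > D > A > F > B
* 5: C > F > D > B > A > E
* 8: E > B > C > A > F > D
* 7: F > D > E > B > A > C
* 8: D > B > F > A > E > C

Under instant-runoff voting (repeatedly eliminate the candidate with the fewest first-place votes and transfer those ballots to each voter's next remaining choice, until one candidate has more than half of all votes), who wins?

F

Round 1: A 0, B 6, C 5, D 8, E 13, F 7. A eliminated.
Round 2: B 6, C 5, D 8, E 13, F 7. C eliminated.
Round 3: B 6, D 8, E 13, F 12. B eliminated.
Round 4: D 8, E 13, F 18. D eliminated.
Round 5: E 13, F 26. F has a majority (≥20).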